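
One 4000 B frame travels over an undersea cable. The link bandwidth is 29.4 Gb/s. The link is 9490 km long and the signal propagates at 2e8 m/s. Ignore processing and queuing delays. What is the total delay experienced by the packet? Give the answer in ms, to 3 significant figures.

L = 4000 × 8 = 32000 bits.
Transmission delay = L/R = 32000 / 29400000000 = 0.00108844 ms.
Propagation delay = d/s = 9490000 m / 200000000 m/s = 47.45 ms.
Total = 47.5 ms.

47.5 ms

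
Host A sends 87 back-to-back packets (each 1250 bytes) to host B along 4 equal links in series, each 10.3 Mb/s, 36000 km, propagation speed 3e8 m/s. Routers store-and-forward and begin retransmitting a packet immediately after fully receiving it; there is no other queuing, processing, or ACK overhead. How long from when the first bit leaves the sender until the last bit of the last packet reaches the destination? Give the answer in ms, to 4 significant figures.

567.4 ms

Per-hop transmission t_tx = L/R = 10000/10300000 = 0.970874 ms.
Per-hop propagation t_prop = 36000000/300000000 = 120 ms.
Pipeline fill: first packet needs 4·t_tx to clear all hops; remaining 86 packets each add one t_tx.
Total = (4+87-1)·t_tx + 4·t_prop = 90·0.970874 + 4·120 = 567.4 ms.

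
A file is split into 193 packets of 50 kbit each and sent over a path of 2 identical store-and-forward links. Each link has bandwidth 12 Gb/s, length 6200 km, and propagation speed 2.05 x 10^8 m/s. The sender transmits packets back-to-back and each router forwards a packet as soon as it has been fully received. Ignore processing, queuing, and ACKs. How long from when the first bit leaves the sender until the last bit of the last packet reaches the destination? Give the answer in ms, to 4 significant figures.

Per-hop transmission t_tx = L/R = 50000/12000000000 = 0.00416667 ms.
Per-hop propagation t_prop = 6200000/2.05e+08 = 30.2439 ms.
Pipeline fill: first packet needs 2·t_tx to clear all hops; remaining 192 packets each add one t_tx.
Total = (2+193-1)·t_tx + 2·t_prop = 194·0.00416667 + 2·30.2439 = 61.30 ms.

61.30 ms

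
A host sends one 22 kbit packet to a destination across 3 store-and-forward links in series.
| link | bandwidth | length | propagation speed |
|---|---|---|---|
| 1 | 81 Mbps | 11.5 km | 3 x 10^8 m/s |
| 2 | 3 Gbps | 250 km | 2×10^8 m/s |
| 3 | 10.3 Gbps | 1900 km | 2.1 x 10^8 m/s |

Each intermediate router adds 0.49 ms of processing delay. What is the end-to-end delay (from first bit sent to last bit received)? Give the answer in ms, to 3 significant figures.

11.6 ms

L = 22000 bits.
Transmission delays (L/R per hop): 0.271605, 0.00733333, 0.00213592 ms; sum = 0.281074 ms.
Propagation delays (d/s per hop): 0.0383333, 1.25, 9.04762 ms; sum = 10.336 ms.
Processing at 2 router(s): 2 × 0.49 ms = 0.98 ms.
End-to-end = 11.6 ms.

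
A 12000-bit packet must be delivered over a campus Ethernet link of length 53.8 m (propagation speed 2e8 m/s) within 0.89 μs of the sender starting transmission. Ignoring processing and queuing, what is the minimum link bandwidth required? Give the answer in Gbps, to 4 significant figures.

Propagation delay = 53.8 / 200000000 = 0.269 μs.
Transmission budget = 0.89 − 0.269 = 0.621 μs.
R ≥ L / t_tx = 12000 bits / 6.21e-07 s = 19.32 Gbps.

19.32 Gbps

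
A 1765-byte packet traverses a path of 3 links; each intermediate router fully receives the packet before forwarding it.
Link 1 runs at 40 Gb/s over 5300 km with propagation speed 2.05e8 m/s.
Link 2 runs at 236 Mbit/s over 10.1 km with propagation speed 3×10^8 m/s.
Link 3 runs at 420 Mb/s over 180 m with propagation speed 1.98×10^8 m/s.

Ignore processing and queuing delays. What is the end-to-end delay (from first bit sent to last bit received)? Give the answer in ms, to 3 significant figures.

26.0 ms

L = 1765 × 8 = 14120 bits.
Transmission delays (L/R per hop): 0.000353, 0.0598305, 0.033619 ms; sum = 0.0938026 ms.
Propagation delays (d/s per hop): 25.8537, 0.0336667, 0.000909091 ms; sum = 25.8882 ms.
End-to-end = 26.0 ms.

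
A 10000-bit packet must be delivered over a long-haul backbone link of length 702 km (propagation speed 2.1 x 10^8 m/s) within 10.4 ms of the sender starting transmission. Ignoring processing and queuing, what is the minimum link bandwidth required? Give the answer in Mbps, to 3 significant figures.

Propagation delay = 702000 / 210000000 = 3.34286 ms.
Transmission budget = 10.4 − 3.34286 = 7.05714 ms.
R ≥ L / t_tx = 10000 bits / 0.00705714 s = 1.42 Mbps.

1.42 Mbps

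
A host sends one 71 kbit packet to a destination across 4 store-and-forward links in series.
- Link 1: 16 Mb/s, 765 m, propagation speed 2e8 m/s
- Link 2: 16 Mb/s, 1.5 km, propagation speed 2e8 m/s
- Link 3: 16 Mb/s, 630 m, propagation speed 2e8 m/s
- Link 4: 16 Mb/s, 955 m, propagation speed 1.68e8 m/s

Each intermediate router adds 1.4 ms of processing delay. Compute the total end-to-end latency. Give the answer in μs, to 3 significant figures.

L = 71000 bits.
Transmission delay per hop = L/R = 71000/16000000 = 4437.5 μs; 4 hops → 17750 μs.
Propagation delays (d/s per hop): 3.825, 7.5, 3.15, 5.68452 μs; sum = 20.1595 μs.
Processing at 3 router(s): 3 × 1.4 ms = 4200 μs.
End-to-end = 22000 μs.

22000 μs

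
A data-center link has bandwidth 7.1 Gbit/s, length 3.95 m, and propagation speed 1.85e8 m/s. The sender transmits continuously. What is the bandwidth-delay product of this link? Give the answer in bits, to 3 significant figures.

152 bits

Propagation delay = 3.95 / 185000000 = 2.13514e-08 s.
BDP = R × t_prop = 7100000000 × 2.13514e-08 = 151.595 bits.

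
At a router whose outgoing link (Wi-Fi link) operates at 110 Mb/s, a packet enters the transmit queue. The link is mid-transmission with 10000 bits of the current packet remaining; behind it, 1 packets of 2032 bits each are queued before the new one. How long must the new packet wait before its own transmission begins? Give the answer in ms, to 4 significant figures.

0.1094 ms

Each queued packet: L/R = 2032/110000000 = 0.0184727 ms.
1 queued → 0.0184727 ms.
Plus remaining 10000 bits of current packet: 0.0909091 ms.
Queuing delay = 0.1094 ms.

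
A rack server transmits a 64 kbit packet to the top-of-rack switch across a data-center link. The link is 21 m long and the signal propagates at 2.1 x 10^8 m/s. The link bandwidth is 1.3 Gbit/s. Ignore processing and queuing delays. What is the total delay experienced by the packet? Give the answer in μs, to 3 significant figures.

49.3 μs

L = 64000 bits.
Transmission delay = L/R = 64000 / 1300000000 = 49.2308 μs.
Propagation delay = d/s = 21 m / 210000000 m/s = 0.1 μs.
Total = 49.3 μs.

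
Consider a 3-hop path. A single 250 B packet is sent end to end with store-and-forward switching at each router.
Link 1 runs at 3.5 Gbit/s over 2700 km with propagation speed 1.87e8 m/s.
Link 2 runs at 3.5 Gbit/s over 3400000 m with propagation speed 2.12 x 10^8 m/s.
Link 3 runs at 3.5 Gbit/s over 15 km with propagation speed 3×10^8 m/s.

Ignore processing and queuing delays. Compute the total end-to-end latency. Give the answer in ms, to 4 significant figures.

30.53 ms

L = 250 × 8 = 2000 bits.
Transmission delay per hop = L/R = 2000/3500000000 = 0.000571429 ms; 3 hops → 0.00171429 ms.
Propagation delays (d/s per hop): 14.4385, 16.0377, 0.05 ms; sum = 30.5262 ms.
End-to-end = 30.53 ms.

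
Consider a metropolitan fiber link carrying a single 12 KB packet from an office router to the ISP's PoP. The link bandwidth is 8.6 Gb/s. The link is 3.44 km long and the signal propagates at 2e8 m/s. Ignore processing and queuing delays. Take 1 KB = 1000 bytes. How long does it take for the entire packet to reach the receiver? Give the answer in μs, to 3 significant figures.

L = 96000 bits.
Transmission delay = L/R = 96000 / 8600000000 = 11.1628 μs.
Propagation delay = d/s = 3440 m / 200000000 m/s = 17.2 μs.
Total = 28.4 μs.

28.4 μs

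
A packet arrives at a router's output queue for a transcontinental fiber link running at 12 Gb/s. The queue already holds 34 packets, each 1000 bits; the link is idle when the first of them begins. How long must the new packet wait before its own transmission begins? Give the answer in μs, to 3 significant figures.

Each queued packet: L/R = 1000/12000000000 = 0.0833333 μs.
34 queued → 2.83333 μs.
Queuing delay = 2.83 μs.

2.83 μs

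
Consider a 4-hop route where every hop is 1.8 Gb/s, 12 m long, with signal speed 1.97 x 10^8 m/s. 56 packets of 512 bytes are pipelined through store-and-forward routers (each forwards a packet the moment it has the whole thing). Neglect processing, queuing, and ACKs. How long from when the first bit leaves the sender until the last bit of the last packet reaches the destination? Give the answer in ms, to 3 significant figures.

0.135 ms

Per-hop transmission t_tx = L/R = 4096/1800000000 = 0.00227556 ms.
Per-hop propagation t_prop = 12/197000000 = 6.09137e-05 ms.
Pipeline fill: first packet needs 4·t_tx to clear all hops; remaining 55 packets each add one t_tx.
Total = (4+56-1)·t_tx + 4·t_prop = 59·0.00227556 + 4·6.09137e-05 = 0.135 ms.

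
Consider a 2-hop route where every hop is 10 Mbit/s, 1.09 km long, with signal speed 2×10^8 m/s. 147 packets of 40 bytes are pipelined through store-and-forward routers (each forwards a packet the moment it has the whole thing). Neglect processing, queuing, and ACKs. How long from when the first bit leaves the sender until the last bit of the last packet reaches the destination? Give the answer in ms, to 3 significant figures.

4.75 ms

Per-hop transmission t_tx = L/R = 320/10000000 = 0.032 ms.
Per-hop propagation t_prop = 1090/200000000 = 0.00545 ms.
Pipeline fill: first packet needs 2·t_tx to clear all hops; remaining 146 packets each add one t_tx.
Total = (2+147-1)·t_tx + 2·t_prop = 148·0.032 + 2·0.00545 = 4.75 ms.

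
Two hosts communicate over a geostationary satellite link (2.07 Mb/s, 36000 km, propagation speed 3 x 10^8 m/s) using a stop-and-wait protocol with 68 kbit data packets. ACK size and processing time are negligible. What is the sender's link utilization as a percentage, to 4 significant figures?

t_tx = L/R = 68000/2.07e+06 = 0.0328502 s.
t_prop = 36000000/300000000 = 0.12 s; RTT = 0.24 s.
Cycle = t_tx + RTT = 0.27285 s.
Utilization = t_tx / cycle = 0.0328502/0.27285 = 12.04 %.

12.04 %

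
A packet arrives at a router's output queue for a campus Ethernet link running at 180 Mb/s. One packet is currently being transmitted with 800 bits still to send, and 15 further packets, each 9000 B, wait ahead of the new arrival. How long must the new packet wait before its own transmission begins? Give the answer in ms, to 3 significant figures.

Each queued packet: L/R = 72000/180000000 = 0.4 ms.
15 queued → 6 ms.
Plus remaining 800 bits of current packet: 0.00444444 ms.
Queuing delay = 6.00 ms.

6.00 ms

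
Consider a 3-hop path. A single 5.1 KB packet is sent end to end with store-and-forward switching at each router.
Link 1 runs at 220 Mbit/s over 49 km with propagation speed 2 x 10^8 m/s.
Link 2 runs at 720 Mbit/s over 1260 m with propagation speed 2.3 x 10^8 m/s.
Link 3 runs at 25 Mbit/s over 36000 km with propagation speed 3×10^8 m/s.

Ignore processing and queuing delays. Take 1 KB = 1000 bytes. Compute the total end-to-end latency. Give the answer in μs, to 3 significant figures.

122000 μs

L = 40800 bits.
Transmission delays (L/R per hop): 185.455, 56.6667, 1632 μs; sum = 1874.12 μs.
Propagation delays (d/s per hop): 245, 5.47826, 120000 μs; sum = 120250 μs.
End-to-end = 122000 μs.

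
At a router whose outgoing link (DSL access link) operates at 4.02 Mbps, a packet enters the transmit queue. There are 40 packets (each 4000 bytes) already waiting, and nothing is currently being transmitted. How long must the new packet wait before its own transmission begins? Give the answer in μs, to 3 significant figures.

Each queued packet: L/R = 32000/4.02e+06 = 7960.2 μs.
40 queued → 318408 μs.
Queuing delay = 318000 μs.

318000 μs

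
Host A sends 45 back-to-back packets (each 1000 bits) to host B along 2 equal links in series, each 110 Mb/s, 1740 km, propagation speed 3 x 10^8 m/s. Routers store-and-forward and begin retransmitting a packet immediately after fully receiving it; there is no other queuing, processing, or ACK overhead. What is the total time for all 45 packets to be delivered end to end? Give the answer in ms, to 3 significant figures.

Per-hop transmission t_tx = L/R = 1000/110000000 = 0.00909091 ms.
Per-hop propagation t_prop = 1740000/300000000 = 5.8 ms.
Pipeline fill: first packet needs 2·t_tx to clear all hops; remaining 44 packets each add one t_tx.
Total = (2+45-1)·t_tx + 2·t_prop = 46·0.00909091 + 2·5.8 = 12.0 ms.

12.0 ms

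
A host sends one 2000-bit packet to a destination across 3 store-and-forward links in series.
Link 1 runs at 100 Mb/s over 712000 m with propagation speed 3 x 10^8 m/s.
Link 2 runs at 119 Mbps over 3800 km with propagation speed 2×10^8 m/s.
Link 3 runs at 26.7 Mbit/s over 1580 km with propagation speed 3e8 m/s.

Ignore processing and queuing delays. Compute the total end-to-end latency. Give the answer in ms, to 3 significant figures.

Transmission delays (L/R per hop): 0.02, 0.0168067, 0.0749064 ms; sum = 0.111713 ms.
Propagation delays (d/s per hop): 2.37333, 19, 5.26667 ms; sum = 26.64 ms.
End-to-end = 26.8 ms.

26.8 ms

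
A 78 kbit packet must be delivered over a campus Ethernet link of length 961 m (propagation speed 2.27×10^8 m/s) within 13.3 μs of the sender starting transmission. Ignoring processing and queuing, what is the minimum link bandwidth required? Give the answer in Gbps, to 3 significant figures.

8.60 Gbps

Propagation delay = 961 / 227000000 = 4.23348 μs.
Transmission budget = 13.3 − 4.23348 = 9.06652 μs.
R ≥ L / t_tx = 78000 bits / 9.06652e-06 s = 8.60 Gbps.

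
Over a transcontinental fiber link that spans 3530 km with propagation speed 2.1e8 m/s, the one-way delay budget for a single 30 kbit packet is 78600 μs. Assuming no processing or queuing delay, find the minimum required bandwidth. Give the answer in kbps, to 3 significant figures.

486 kbps

Propagation delay = 3530000 / 210000000 = 16809.5 μs.
Transmission budget = 78600 − 16809.5 = 61790.5 μs.
R ≥ L / t_tx = 30000 bits / 0.0617905 s = 486 kbps.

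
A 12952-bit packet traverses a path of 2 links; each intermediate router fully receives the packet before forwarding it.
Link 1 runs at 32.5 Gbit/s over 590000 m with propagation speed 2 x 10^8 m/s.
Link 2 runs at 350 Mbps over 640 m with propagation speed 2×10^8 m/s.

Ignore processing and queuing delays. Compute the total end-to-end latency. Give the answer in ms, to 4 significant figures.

2.991 ms

Transmission delays (L/R per hop): 0.000398523, 0.0370057 ms; sum = 0.0374042 ms.
Propagation delays (d/s per hop): 2.95, 0.0032 ms; sum = 2.9532 ms.
End-to-end = 2.991 ms.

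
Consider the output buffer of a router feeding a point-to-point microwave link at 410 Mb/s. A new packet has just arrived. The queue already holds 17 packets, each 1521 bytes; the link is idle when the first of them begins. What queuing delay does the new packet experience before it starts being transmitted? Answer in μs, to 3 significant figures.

Each queued packet: L/R = 12168/410000000 = 29.678 μs.
17 queued → 504.527 μs.
Queuing delay = 505 μs.

505 μs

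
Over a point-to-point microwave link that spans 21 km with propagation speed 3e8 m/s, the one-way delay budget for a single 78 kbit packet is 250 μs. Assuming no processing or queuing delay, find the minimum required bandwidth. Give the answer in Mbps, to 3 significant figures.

433 Mbps

Propagation delay = 21000 / 300000000 = 70 μs.
Transmission budget = 250 − 70 = 180 μs.
R ≥ L / t_tx = 78000 bits / 0.00018 s = 433 Mbps.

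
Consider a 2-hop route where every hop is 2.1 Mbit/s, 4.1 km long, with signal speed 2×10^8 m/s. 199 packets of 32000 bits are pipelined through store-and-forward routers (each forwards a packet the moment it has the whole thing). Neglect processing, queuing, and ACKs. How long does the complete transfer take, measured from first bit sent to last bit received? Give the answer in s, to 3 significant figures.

Per-hop transmission t_tx = L/R = 32000/2100000 = 0.0152381 s.
Per-hop propagation t_prop = 4100/200000000 = 2.05e-05 s.
Pipeline fill: first packet needs 2·t_tx to clear all hops; remaining 198 packets each add one t_tx.
Total = (2+199-1)·t_tx + 2·t_prop = 200·0.0152381 + 2·2.05e-05 = 3.05 s.

3.05 s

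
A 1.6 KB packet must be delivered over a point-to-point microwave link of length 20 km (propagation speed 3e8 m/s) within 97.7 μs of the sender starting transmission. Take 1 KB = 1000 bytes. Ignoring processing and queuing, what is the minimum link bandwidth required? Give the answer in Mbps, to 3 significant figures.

L = 12800 bits.
Propagation delay = 20000 / 300000000 = 66.6667 μs.
Transmission budget = 97.7 − 66.6667 = 31.0333 μs.
R ≥ L / t_tx = 12800 bits / 3.10333e-05 s = 412 Mbps.

412 Mbps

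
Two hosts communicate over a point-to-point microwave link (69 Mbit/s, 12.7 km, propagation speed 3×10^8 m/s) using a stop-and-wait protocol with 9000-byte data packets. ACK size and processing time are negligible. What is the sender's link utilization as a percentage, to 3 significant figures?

92.5 %

t_tx = L/R = 72000/69000000 = 0.00104348 s.
t_prop = 12700/300000000 = 4.23333e-05 s; RTT = 8.46667e-05 s.
Cycle = t_tx + RTT = 0.00112814 s.
Utilization = t_tx / cycle = 0.00104348/0.00112814 = 92.5 %.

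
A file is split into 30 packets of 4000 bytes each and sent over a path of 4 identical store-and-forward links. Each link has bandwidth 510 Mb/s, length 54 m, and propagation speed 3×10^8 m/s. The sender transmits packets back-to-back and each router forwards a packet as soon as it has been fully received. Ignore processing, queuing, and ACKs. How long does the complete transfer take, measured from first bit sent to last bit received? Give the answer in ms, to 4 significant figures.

2.071 ms

Per-hop transmission t_tx = L/R = 32000/510000000 = 0.0627451 ms.
Per-hop propagation t_prop = 54/300000000 = 0.00018 ms.
Pipeline fill: first packet needs 4·t_tx to clear all hops; remaining 29 packets each add one t_tx.
Total = (4+30-1)·t_tx + 4·t_prop = 33·0.0627451 + 4·0.00018 = 2.071 ms.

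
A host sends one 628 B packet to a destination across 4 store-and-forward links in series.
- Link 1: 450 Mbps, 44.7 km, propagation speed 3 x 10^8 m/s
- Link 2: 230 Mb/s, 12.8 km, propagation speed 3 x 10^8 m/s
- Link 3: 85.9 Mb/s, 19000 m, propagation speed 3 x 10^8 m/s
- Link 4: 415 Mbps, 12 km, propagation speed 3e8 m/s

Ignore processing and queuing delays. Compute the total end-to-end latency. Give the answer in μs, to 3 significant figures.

L = 628 × 8 = 5024 bits.
Transmission delays (L/R per hop): 11.1644, 21.8435, 58.4866, 12.106 μs; sum = 103.601 μs.
Propagation delays (d/s per hop): 149, 42.6667, 63.3333, 40 μs; sum = 295 μs.
End-to-end = 399 μs.

399 μs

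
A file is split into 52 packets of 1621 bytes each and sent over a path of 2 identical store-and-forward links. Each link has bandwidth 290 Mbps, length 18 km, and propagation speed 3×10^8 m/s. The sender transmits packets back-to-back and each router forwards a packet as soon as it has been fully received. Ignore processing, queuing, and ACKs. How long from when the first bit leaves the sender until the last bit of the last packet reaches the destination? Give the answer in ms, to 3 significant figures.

Per-hop transmission t_tx = L/R = 12968/290000000 = 0.0447172 ms.
Per-hop propagation t_prop = 18000/300000000 = 0.06 ms.
Pipeline fill: first packet needs 2·t_tx to clear all hops; remaining 51 packets each add one t_tx.
Total = (2+52-1)·t_tx + 2·t_prop = 53·0.0447172 + 2·0.06 = 2.49 ms.

2.49 ms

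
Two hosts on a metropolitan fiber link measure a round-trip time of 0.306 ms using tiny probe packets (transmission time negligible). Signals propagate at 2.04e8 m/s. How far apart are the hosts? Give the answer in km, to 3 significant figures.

31.2 km

One-way propagation = RTT/2 = 0.153 ms.
d = s × t = 204000000 × 0.000153 = 31.2 km.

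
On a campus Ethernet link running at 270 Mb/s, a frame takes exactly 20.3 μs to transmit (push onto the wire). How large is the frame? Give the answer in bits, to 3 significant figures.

L = R × t_tx = 270000000 b/s × 2.03e-05 s = 5481 bits.

5480 bits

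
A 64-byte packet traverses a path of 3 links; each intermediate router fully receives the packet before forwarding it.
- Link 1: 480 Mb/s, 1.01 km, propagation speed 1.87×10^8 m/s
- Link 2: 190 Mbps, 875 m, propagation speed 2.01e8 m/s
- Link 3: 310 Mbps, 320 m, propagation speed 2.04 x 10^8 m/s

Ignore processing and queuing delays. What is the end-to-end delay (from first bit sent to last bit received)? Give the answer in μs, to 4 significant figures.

16.74 μs

L = 64 × 8 = 512 bits.
Transmission delays (L/R per hop): 1.06667, 2.69474, 1.65161 μs; sum = 5.41302 μs.
Propagation delays (d/s per hop): 5.40107, 4.35323, 1.56863 μs; sum = 11.3229 μs.
End-to-end = 16.74 μs.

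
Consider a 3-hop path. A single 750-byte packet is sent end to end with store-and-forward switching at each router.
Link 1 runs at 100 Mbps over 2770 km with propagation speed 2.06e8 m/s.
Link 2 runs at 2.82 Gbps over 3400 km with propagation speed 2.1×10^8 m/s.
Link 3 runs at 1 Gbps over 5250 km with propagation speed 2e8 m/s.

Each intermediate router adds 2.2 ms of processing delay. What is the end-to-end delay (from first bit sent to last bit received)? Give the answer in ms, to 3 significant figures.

L = 750 × 8 = 6000 bits.
Transmission delays (L/R per hop): 0.06, 0.00212766, 0.006 ms; sum = 0.0681277 ms.
Propagation delays (d/s per hop): 13.4466, 16.1905, 26.25 ms; sum = 55.8871 ms.
Processing at 2 router(s): 2 × 2.2 ms = 4.4 ms.
End-to-end = 60.4 ms.

60.4 ms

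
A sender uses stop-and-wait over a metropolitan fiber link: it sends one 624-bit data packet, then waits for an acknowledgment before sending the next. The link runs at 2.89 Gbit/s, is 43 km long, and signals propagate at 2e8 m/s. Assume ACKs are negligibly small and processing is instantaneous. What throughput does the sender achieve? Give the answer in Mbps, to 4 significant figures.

1.450 Mbps

t_tx = L/R = 624/2890000000 = 2.15917e-07 s.
t_prop = 43000/200000000 = 0.000215 s; RTT = 0.00043 s.
Cycle = t_tx + RTT = 0.000430216 s.
Throughput = L / cycle = 624 / 0.000430216 = 1.450 Mbps.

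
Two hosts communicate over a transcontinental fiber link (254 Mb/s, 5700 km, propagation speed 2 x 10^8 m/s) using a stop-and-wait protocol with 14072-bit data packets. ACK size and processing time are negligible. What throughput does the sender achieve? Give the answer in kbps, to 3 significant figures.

t_tx = L/R = 14072/254000000 = 5.54016e-05 s.
t_prop = 5700000/200000000 = 0.0285 s; RTT = 0.057 s.
Cycle = t_tx + RTT = 0.0570554 s.
Throughput = L / cycle = 14072 / 0.0570554 = 247 kbps.

247 kbps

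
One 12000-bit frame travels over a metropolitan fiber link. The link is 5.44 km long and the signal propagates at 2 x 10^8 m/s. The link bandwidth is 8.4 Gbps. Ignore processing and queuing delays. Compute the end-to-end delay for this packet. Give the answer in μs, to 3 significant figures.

Transmission delay = L/R = 12000 / 8400000000 = 1.42857 μs.
Propagation delay = d/s = 5440 m / 200000000 m/s = 27.2 μs.
Total = 28.6 μs.

28.6 μs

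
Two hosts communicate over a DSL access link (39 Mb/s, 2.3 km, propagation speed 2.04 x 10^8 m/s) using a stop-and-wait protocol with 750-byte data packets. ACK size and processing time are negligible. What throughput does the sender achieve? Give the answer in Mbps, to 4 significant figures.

t_tx = L/R = 6000/39000000 = 0.000153846 s.
t_prop = 2300/204000000 = 1.12745e-05 s; RTT = 2.2549e-05 s.
Cycle = t_tx + RTT = 0.000176395 s.
Throughput = L / cycle = 6000 / 0.000176395 = 34.01 Mbps.

34.01 Mbps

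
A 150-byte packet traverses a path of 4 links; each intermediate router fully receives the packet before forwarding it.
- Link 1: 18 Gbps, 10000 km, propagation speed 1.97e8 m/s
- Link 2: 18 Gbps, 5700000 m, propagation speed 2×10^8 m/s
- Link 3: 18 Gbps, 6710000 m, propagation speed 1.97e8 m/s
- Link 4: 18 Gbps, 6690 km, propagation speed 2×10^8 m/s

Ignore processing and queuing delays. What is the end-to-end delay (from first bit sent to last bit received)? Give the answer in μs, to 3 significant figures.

147000 μs

L = 150 × 8 = 1200 bits.
Transmission delay per hop = L/R = 1200/18000000000 = 0.0666667 μs; 4 hops → 0.266667 μs.
Propagation delays (d/s per hop): 50761.4, 28500, 34060.9, 33450 μs; sum = 146772 μs.
End-to-end = 147000 μs.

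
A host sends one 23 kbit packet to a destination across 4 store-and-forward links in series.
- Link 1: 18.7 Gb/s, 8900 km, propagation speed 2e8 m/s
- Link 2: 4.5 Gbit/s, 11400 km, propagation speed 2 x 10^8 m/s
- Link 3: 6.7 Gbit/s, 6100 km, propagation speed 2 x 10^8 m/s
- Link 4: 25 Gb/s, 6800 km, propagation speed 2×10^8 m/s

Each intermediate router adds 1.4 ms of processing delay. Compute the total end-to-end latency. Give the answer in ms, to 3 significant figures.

L = 23000 bits.
Transmission delays (L/R per hop): 0.00122995, 0.00511111, 0.00343284, 0.00092 ms; sum = 0.0106939 ms.
Propagation delays (d/s per hop): 44.5, 57, 30.5, 34 ms; sum = 166 ms.
Processing at 3 router(s): 3 × 1.4 ms = 4.2 ms.
End-to-end = 170 ms.

170 ms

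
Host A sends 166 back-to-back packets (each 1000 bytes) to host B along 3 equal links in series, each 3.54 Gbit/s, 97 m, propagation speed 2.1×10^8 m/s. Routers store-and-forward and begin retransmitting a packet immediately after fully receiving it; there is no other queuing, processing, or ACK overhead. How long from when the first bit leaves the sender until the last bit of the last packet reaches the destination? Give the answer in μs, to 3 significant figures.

381 μs

Per-hop transmission t_tx = L/R = 8000/3540000000 = 2.25989 μs.
Per-hop propagation t_prop = 97/210000000 = 0.461905 μs.
Pipeline fill: first packet needs 3·t_tx to clear all hops; remaining 165 packets each add one t_tx.
Total = (3+166-1)·t_tx + 3·t_prop = 168·2.25989 + 3·0.461905 = 381 μs.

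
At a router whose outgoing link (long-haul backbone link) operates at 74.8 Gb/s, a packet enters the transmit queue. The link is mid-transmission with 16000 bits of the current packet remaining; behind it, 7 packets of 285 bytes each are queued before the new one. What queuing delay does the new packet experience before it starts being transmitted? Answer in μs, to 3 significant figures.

0.427 μs

Each queued packet: L/R = 2280/74800000000 = 0.0304813 μs.
7 queued → 0.213369 μs.
Plus remaining 16000 bits of current packet: 0.213904 μs.
Queuing delay = 0.427 μs.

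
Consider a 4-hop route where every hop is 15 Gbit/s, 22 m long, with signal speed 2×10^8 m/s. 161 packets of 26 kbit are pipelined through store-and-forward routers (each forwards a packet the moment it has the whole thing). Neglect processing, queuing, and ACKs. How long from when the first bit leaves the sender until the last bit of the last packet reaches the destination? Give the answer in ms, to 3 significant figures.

Per-hop transmission t_tx = L/R = 26000/15000000000 = 0.00173333 ms.
Per-hop propagation t_prop = 22/200000000 = 0.00011 ms.
Pipeline fill: first packet needs 4·t_tx to clear all hops; remaining 160 packets each add one t_tx.
Total = (4+161-1)·t_tx + 4·t_prop = 164·0.00173333 + 4·0.00011 = 0.285 ms.

0.285 ms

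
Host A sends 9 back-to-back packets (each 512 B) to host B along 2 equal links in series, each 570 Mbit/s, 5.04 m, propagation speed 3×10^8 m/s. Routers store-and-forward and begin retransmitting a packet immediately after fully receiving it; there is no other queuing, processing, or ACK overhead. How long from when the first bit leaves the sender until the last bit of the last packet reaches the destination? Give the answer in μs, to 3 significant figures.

Per-hop transmission t_tx = L/R = 4096/570000000 = 7.18596 μs.
Per-hop propagation t_prop = 5.04/300000000 = 0.0168 μs.
Pipeline fill: first packet needs 2·t_tx to clear all hops; remaining 8 packets each add one t_tx.
Total = (2+9-1)·t_tx + 2·t_prop = 10·7.18596 + 2·0.0168 = 71.9 μs.

71.9 μs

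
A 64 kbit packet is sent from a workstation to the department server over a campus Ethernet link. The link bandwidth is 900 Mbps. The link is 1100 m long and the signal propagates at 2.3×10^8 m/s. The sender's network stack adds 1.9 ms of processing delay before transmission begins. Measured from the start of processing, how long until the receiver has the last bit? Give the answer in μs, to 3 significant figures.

L = 64000 bits.
Transmission delay = L/R = 64000 / 900000000 = 71.1111 μs.
Propagation delay = d/s = 1100 m / 2.3e+08 m/s = 4.78261 μs.
Plus processing delay 1.9 ms = 1900 μs.
Total = 1980 μs.

1980 μs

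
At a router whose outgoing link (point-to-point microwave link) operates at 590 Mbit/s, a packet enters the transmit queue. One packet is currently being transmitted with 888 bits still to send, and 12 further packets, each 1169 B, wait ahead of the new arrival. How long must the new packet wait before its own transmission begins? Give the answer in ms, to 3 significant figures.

Each queued packet: L/R = 9352/590000000 = 0.0158508 ms.
12 queued → 0.19021 ms.
Plus remaining 888 bits of current packet: 0.00150508 ms.
Queuing delay = 0.192 ms.

0.192 ms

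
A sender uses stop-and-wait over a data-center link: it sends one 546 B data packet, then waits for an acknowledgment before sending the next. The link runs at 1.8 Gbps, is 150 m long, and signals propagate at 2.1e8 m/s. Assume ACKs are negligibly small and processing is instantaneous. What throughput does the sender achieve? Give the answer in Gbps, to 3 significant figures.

1.13 Gbps

t_tx = L/R = 4368/1800000000 = 2.42667e-06 s.
t_prop = 150/210000000 = 7.14286e-07 s; RTT = 1.42857e-06 s.
Cycle = t_tx + RTT = 3.85524e-06 s.
Throughput = L / cycle = 4368 / 3.85524e-06 = 1.13 Gbps.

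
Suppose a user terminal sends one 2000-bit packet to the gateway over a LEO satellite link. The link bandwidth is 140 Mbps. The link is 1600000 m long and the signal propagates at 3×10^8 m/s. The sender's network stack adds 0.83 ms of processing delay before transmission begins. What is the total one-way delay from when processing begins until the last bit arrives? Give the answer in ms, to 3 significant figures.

Transmission delay = L/R = 2000 / 140000000 = 0.0142857 ms.
Propagation delay = d/s = 1600000 m / 300000000 m/s = 5.33333 ms.
Plus processing delay 0.83 ms = 0.83 ms.
Total = 6.18 ms.

6.18 ms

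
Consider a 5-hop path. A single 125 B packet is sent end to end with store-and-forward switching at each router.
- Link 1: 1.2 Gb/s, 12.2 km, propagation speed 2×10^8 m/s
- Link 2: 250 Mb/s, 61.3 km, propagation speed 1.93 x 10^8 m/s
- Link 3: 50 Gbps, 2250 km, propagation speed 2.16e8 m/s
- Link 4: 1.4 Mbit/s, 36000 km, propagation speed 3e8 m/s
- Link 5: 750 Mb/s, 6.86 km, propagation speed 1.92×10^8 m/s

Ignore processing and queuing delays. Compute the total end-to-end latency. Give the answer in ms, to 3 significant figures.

132 ms

L = 125 × 8 = 1000 bits.
Transmission delays (L/R per hop): 0.000833333, 0.004, 2e-05, 0.714286, 0.00133333 ms; sum = 0.720472 ms.
Propagation delays (d/s per hop): 0.061, 0.317617, 10.4167, 120, 0.0357292 ms; sum = 130.831 ms.
End-to-end = 132 ms.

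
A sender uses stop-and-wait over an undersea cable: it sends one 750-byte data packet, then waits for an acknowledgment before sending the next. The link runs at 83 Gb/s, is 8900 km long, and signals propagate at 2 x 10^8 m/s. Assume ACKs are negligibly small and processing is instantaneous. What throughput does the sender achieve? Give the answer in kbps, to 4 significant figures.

67.42 kbps

t_tx = L/R = 6000/83000000000 = 7.22892e-08 s.
t_prop = 8900000/200000000 = 0.0445 s; RTT = 0.089 s.
Cycle = t_tx + RTT = 0.0890001 s.
Throughput = L / cycle = 6000 / 0.0890001 = 67.42 kbps.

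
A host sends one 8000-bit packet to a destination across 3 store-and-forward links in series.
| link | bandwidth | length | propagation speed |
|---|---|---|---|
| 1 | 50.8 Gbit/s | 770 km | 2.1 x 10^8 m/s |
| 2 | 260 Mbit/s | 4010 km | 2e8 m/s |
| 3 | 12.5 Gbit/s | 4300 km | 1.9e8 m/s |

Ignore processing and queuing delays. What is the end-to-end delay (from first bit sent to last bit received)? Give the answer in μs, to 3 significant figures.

46400 μs

Transmission delays (L/R per hop): 0.15748, 30.7692, 0.64 μs; sum = 31.5667 μs.
Propagation delays (d/s per hop): 3666.67, 20050, 22631.6 μs; sum = 46348.2 μs.
End-to-end = 46400 μs.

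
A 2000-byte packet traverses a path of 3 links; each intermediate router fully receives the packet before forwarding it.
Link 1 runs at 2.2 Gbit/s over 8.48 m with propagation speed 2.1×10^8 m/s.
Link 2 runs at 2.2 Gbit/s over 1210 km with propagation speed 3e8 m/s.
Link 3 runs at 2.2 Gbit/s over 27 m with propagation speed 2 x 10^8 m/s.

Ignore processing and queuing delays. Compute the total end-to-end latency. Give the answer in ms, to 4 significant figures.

4.055 ms

L = 2000 × 8 = 16000 bits.
Transmission delay per hop = L/R = 16000/2200000000 = 0.00727273 ms; 3 hops → 0.0218182 ms.
Propagation delays (d/s per hop): 4.0381e-05, 4.03333, 0.000135 ms; sum = 4.03351 ms.
End-to-end = 4.055 ms.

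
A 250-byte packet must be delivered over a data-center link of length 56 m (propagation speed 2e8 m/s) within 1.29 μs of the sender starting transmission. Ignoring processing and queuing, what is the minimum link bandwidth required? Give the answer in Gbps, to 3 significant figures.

L = 2000 bits.
Propagation delay = 56 / 200000000 = 0.28 μs.
Transmission budget = 1.29 − 0.28 = 1.01 μs.
R ≥ L / t_tx = 2000 bits / 1.01e-06 s = 1.98 Gbps.

1.98 Gbps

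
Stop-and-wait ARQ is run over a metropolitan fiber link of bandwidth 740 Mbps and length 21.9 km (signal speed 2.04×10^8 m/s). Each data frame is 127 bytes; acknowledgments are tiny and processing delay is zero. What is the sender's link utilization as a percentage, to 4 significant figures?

0.6354 %

t_tx = L/R = 1016/740000000 = 1.37297e-06 s.
t_prop = 21900/204000000 = 0.000107353 s; RTT = 0.000214706 s.
Cycle = t_tx + RTT = 0.000216079 s.
Utilization = t_tx / cycle = 1.37297e-06/0.000216079 = 0.6354 %.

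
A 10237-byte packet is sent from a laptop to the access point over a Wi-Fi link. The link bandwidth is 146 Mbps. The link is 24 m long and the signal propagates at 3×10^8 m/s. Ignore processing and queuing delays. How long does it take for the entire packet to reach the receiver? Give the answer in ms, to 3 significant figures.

L = 10237 × 8 = 81896 bits.
Transmission delay = L/R = 81896 / 146000000 = 0.560932 ms.
Propagation delay = d/s = 24 m / 300000000 m/s = 8e-05 ms.
Total = 0.561 ms.

0.561 ms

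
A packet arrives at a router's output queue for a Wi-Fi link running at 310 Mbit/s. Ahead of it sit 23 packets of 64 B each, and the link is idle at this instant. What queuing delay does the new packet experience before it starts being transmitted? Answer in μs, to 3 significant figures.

Each queued packet: L/R = 512/310000000 = 1.65161 μs.
23 queued → 37.9871 μs.
Queuing delay = 38.0 μs.

38.0 μs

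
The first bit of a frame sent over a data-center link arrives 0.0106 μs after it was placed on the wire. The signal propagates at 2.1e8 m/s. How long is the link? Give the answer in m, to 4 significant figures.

d = s × t_prop = 210000000 × 1.06e-08 = 2.226 m.

2.226 m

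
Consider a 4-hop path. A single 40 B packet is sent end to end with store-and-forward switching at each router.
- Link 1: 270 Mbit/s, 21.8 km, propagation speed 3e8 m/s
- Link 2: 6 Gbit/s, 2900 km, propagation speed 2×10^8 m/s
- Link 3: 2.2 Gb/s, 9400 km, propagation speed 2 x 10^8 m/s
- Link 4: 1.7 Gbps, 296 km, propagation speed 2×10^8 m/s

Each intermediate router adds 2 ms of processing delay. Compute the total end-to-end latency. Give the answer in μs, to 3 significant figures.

69100 μs

L = 40 × 8 = 320 bits.
Transmission delays (L/R per hop): 1.18519, 0.0533333, 0.145455, 0.188235 μs; sum = 1.57221 μs.
Propagation delays (d/s per hop): 72.6667, 14500, 47000, 1480 μs; sum = 63052.7 μs.
Processing at 3 router(s): 3 × 2 ms = 6000 μs.
End-to-end = 69100 μs.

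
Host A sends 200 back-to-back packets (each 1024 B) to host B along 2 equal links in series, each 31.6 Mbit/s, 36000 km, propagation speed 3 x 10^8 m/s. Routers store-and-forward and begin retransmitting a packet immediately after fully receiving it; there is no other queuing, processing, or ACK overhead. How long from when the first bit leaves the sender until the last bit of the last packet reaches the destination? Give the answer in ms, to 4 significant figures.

Per-hop transmission t_tx = L/R = 8192/31600000 = 0.259241 ms.
Per-hop propagation t_prop = 36000000/300000000 = 120 ms.
Pipeline fill: first packet needs 2·t_tx to clear all hops; remaining 199 packets each add one t_tx.
Total = (2+200-1)·t_tx + 2·t_prop = 201·0.259241 + 2·120 = 292.1 ms.

292.1 ms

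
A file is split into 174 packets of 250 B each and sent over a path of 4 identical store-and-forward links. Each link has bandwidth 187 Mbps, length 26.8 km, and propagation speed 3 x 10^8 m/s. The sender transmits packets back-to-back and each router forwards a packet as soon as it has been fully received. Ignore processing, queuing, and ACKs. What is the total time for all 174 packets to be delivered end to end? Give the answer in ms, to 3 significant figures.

2.25 ms

Per-hop transmission t_tx = L/R = 2000/187000000 = 0.0106952 ms.
Per-hop propagation t_prop = 26800/300000000 = 0.0893333 ms.
Pipeline fill: first packet needs 4·t_tx to clear all hops; remaining 173 packets each add one t_tx.
Total = (4+174-1)·t_tx + 4·t_prop = 177·0.0106952 + 4·0.0893333 = 2.25 ms.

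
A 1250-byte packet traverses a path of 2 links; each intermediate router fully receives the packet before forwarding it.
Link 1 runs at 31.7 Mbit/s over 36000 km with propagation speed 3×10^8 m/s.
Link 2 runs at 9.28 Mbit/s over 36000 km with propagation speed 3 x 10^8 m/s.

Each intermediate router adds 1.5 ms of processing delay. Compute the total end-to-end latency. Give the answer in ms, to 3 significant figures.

L = 1250 × 8 = 10000 bits.
Transmission delays (L/R per hop): 0.315457, 1.07759 ms; sum = 1.39304 ms.
Propagation delays (d/s per hop): 120, 120 ms; sum = 240 ms.
Processing at 1 router(s): 1 × 1.5 ms = 1.5 ms.
End-to-end = 243 ms.

243 ms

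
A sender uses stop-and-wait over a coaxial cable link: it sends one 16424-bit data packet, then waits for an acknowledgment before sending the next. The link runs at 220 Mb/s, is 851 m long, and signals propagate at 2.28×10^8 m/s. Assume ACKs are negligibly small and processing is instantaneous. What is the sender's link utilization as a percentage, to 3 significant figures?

t_tx = L/R = 16424/220000000 = 7.46545e-05 s.
t_prop = 851/2.28e+08 = 3.73246e-06 s; RTT = 7.46491e-06 s.
Cycle = t_tx + RTT = 8.21195e-05 s.
Utilization = t_tx / cycle = 7.46545e-05/8.21195e-05 = 90.9 %.

90.9 %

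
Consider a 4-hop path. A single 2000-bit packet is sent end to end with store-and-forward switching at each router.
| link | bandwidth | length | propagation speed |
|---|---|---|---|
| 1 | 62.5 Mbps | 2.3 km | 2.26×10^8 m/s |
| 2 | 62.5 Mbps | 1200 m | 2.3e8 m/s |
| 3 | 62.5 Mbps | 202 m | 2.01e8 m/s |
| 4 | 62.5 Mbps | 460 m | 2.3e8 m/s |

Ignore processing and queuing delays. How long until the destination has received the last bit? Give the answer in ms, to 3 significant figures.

0.146 ms

Transmission delay per hop = L/R = 2000/62500000 = 0.032 ms; 4 hops → 0.128 ms.
Propagation delays (d/s per hop): 0.010177, 0.00521739, 0.00100498, 0.002 ms; sum = 0.0183994 ms.
End-to-end = 0.146 ms.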